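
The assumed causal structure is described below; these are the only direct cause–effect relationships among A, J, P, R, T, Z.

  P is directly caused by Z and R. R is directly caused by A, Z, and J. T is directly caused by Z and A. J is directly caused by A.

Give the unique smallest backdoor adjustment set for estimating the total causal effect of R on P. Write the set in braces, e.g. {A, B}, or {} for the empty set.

Variables eligible for adjustment (non-descendants of R, excluding R and P): {A, J, T, Z}.
Backdoor paths from R to P:
  P1: R <- A -> T <- Z -> P
  P2: R <- Z -> P
  P3: R <- J <- A -> T <- Z -> P
The empty set is not sufficient: P2 (R <- Z -> P) has no collider blocking it and no conditioned non-collider, so it is open.
Try {Z}:
  P1: blocked at collider T (neither it nor any descendant is in the conditioning set).
  P2: blocked at fork node Z ∈ conditioning set.
  P3: blocked at collider T (neither it nor any descendant is in the conditioning set).
{Z} contains no descendant of R and blocks every backdoor path.
No other singleton works — e.g. {A} leaves P2 open — so {Z} is the unique smallest valid adjustment set.

{Z}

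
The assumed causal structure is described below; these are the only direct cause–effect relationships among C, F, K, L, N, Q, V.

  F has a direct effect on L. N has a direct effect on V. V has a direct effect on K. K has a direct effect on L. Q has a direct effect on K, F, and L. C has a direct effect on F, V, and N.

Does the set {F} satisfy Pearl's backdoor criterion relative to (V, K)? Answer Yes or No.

Backdoor paths from V to K (paths whose first edge points into V):
  P1: V <- C -> F <- Q -> K
  P2: V <- C -> F <- Q -> L <- K
  P3: V <- C -> F -> L <- Q -> K
  P4: V <- C -> F -> L <- K
  P5: V <- N <- C -> F <- Q -> K
  P6: V <- N <- C -> F <- Q -> L <- K
  P7: V <- N <- C -> F -> L <- Q -> K
  P8: V <- N <- C -> F -> L <- K
Condition 1 (no descendant of V in the set): holds — descendants of V are {K, L}; none are in {F}.
Condition 2 (every backdoor path blocked by {F}):
  P1: open — collider(s) F are conditioned on (or have a conditioned descendant) and no non-collider on the path is in the set.
  P2: blocked at collider L (neither it nor any descendant is in the conditioning set).
  P3: blocked at chain node F ∈ conditioning set.
  P4: blocked at chain node F ∈ conditioning set.
  P5: open — collider(s) F are conditioned on (or have a conditioned descendant) and no non-collider on the path is in the set.
  P6: blocked at collider L (neither it nor any descendant is in the conditioning set).
  P7: blocked at chain node F ∈ conditioning set.
  P8: blocked at chain node F ∈ conditioning set.
{F} does not satisfy the backdoor criterion.

No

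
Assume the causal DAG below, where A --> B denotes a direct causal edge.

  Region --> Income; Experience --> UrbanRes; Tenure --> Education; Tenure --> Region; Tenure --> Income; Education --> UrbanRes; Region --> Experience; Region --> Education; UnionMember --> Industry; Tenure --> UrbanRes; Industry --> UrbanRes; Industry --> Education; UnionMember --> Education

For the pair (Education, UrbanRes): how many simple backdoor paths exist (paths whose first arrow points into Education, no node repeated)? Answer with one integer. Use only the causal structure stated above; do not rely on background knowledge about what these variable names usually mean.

8

A backdoor path from Education to UrbanRes is any simple undirected path whose first edge points into Education (i.e. leaves Education via a parent).
Parents of Education: {Industry, Region, Tenure, UnionMember}.
Enumerating:
  P1: Education <- UnionMember -> Industry -> UrbanRes
  P2: Education <- Tenure -> Region -> Experience -> UrbanRes
  P3: Education <- Tenure -> Income <- Region -> Experience -> UrbanRes
  P4: Education <- Tenure -> UrbanRes
  P5: Education <- Region <- Tenure -> UrbanRes
  P6: Education <- Region -> Experience -> UrbanRes
  P7: Education <- Region -> Income <- Tenure -> UrbanRes
  P8: Education <- Industry -> UrbanRes
That exhausts the simple backdoor paths. Count: 8.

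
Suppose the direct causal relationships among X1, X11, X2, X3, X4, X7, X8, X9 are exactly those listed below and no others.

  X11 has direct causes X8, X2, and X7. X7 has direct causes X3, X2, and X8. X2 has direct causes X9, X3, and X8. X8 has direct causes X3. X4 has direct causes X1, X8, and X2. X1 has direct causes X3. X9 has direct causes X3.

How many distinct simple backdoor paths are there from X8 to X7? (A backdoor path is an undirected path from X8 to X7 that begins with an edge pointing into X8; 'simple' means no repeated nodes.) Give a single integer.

A backdoor path from X8 to X7 is any simple undirected path whose first edge points into X8 (i.e. leaves X8 via a parent).
Parents of X8: {X3}.
Enumerating:
  P1: X8 <- X3 -> X9 -> X2 -> X7
  P2: X8 <- X3 -> X9 -> X2 -> X11 <- X7
  P3: X8 <- X3 -> X1 -> X4 <- X2 -> X7
  P4: X8 <- X3 -> X1 -> X4 <- X2 -> X11 <- X7
  P5: X8 <- X3 -> X2 -> X7
  P6: X8 <- X3 -> X2 -> X11 <- X7
  P7: X8 <- X3 -> X7
That exhausts the simple backdoor paths. Count: 7.

7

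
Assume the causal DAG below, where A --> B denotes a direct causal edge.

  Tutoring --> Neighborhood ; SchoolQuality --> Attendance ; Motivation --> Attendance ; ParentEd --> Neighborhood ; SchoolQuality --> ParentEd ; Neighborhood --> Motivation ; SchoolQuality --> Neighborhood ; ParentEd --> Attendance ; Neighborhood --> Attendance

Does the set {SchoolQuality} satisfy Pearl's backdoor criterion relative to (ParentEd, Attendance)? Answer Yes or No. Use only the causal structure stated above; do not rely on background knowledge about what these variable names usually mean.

Yes

Backdoor paths from ParentEd to Attendance (paths whose first edge points into ParentEd):
  P1: ParentEd <- SchoolQuality -> Neighborhood -> Motivation -> Attendance
  P2: ParentEd <- SchoolQuality -> Neighborhood -> Attendance
  P3: ParentEd <- SchoolQuality -> Attendance
Condition 1 (no descendant of ParentEd in the set): holds — descendants of ParentEd are {Attendance, Motivation, Neighborhood}; none are in {SchoolQuality}.
Condition 2 (every backdoor path blocked by {SchoolQuality}):
  P1: blocked at fork node SchoolQuality ∈ conditioning set.
  P2: blocked at fork node SchoolQuality ∈ conditioning set.
  P3: blocked at fork node SchoolQuality ∈ conditioning set.
{SchoolQuality} satisfies the backdoor criterion.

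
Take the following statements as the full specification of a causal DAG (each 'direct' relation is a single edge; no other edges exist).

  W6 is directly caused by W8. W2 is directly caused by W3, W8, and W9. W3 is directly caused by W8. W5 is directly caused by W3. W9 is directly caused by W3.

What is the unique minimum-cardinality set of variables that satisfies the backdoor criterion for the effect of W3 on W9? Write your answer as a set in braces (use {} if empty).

Variables eligible for adjustment (non-descendants of W3, excluding W3 and W9): {W6, W8}.
Backdoor paths from W3 to W9:
  P1: W3 <- W8 -> W2 <- W9
Each backdoor path contains an unconditioned collider, so every path is already blocked with the empty conditioning set:
  P1: blocked at collider W2 (neither it nor any descendant is in the conditioning set).
The empty set is therefore the unique smallest valid set.

{}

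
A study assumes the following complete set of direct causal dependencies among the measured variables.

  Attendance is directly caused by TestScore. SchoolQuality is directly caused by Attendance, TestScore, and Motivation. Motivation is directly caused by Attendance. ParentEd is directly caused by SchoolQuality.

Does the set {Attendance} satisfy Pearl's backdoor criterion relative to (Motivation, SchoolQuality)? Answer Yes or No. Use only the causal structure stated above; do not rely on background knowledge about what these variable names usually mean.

Yes

Backdoor paths from Motivation to SchoolQuality (paths whose first edge points into Motivation):
  P1: Motivation <- Attendance <- TestScore -> SchoolQuality
  P2: Motivation <- Attendance -> SchoolQuality
Condition 1 (no descendant of Motivation in the set): holds — descendants of Motivation are {ParentEd, SchoolQuality}; none are in {Attendance}.
Condition 2 (every backdoor path blocked by {Attendance}):
  P1: blocked at chain node Attendance ∈ conditioning set.
  P2: blocked at fork node Attendance ∈ conditioning set.
{Attendance} satisfies the backdoor criterion.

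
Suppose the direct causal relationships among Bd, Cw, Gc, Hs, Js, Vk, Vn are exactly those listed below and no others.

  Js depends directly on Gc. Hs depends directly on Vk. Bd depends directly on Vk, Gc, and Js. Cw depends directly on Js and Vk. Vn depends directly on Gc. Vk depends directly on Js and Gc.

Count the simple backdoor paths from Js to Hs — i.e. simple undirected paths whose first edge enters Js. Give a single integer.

2

A backdoor path from Js to Hs is any simple undirected path whose first edge points into Js (i.e. leaves Js via a parent).
Parents of Js: {Gc}.
Enumerating:
  P1: Js <- Gc -> Vk -> Hs
  P2: Js <- Gc -> Bd <- Vk -> Hs
That exhausts the simple backdoor paths. Count: 2.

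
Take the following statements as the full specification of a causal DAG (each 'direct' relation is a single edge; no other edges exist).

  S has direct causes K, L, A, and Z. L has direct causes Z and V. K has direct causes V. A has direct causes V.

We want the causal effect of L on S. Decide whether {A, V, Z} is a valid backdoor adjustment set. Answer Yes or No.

Backdoor paths from L to S (paths whose first edge points into L):
  P1: L <- Z -> S
  P2: L <- V -> K -> S
  P3: L <- V -> A -> S
Condition 1 (no descendant of L in the set): holds — descendants of L are {S}; none are in {A, V, Z}.
Condition 2 (every backdoor path blocked by {A, V, Z}):
  P1: blocked at fork node Z ∈ conditioning set.
  P2: blocked at fork node V ∈ conditioning set.
  P3: blocked at fork node V ∈ conditioning set.
{A, V, Z} satisfies the backdoor criterion.

Yes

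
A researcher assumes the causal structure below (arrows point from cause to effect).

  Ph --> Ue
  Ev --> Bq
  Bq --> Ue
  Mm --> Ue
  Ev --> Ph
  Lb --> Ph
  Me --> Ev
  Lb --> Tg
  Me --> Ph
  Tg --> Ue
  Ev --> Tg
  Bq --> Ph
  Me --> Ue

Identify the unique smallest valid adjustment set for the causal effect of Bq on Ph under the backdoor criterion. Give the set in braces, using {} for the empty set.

Variables eligible for adjustment (non-descendants of Bq, excluding Bq and Ph): {Ev, Lb, Me, Mm, Tg}.
Backdoor paths from Bq to Ph:
  P1: Bq <- Ev <- Me -> Ph
  P2: Bq <- Ev <- Me -> Ue <- Ph
  P3: Bq <- Ev <- Me -> Ue <- Tg <- Lb -> Ph
  P4: Bq <- Ev -> Ph
  P5: Bq <- Ev -> Tg <- Lb -> Ph
  P6: Bq <- Ev -> Tg -> Ue <- Me -> Ph
  P7: Bq <- Ev -> Tg -> Ue <- Ph
The empty set is not sufficient: P1 (Bq <- Ev <- Me -> Ph) has no collider blocking it and no conditioned non-collider, so it is open.
Try {Ev}:
  P1: blocked at chain node Ev ∈ conditioning set.
  P2: blocked at chain node Ev ∈ conditioning set.
  P3: blocked at chain node Ev ∈ conditioning set.
  P4: blocked at fork node Ev ∈ conditioning set.
  P5: blocked at fork node Ev ∈ conditioning set.
  P6: blocked at fork node Ev ∈ conditioning set.
  P7: blocked at fork node Ev ∈ conditioning set.
{Ev} contains no descendant of Bq and blocks every backdoor path.
No other singleton works — e.g. {Me} leaves P4 open — so {Ev} is the unique smallest valid adjustment set.

{Ev}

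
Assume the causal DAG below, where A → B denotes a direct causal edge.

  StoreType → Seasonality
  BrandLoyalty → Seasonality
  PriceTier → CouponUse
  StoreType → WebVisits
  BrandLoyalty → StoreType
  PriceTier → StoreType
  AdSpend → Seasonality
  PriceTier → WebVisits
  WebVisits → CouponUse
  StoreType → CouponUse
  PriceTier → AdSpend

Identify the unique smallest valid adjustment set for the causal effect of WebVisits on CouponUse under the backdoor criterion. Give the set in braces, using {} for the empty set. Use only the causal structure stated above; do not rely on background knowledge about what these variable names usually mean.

Variables eligible for adjustment (non-descendants of WebVisits, excluding WebVisits and CouponUse): {AdSpend, BrandLoyalty, PriceTier, Seasonality, StoreType}.
Backdoor paths from WebVisits to CouponUse:
  P1: WebVisits <- PriceTier -> StoreType -> CouponUse
  P2: WebVisits <- PriceTier -> AdSpend -> Seasonality <- BrandLoyalty -> StoreType -> CouponUse
  P3: WebVisits <- PriceTier -> AdSpend -> Seasonality <- StoreType -> CouponUse
  P4: WebVisits <- PriceTier -> CouponUse
  P5: WebVisits <- StoreType <- BrandLoyalty -> Seasonality <- AdSpend <- PriceTier -> CouponUse
  P6: WebVisits <- StoreType <- PriceTier -> CouponUse
  P7: WebVisits <- StoreType -> CouponUse
  P8: WebVisits <- StoreType -> Seasonality <- AdSpend <- PriceTier -> CouponUse
The empty set is not sufficient: P1 (WebVisits <- PriceTier -> StoreType -> CouponUse) has no collider blocking it and no conditioned non-collider, so it is open.
Try {PriceTier, StoreType}:
  P1: blocked at fork node PriceTier ∈ conditioning set.
  P2: blocked at fork node PriceTier ∈ conditioning set.
  P3: blocked at fork node PriceTier ∈ conditioning set.
  P4: blocked at fork node PriceTier ∈ conditioning set.
  P5: blocked at chain node StoreType ∈ conditioning set.
  P6: blocked at chain node StoreType ∈ conditioning set.
  P7: blocked at fork node StoreType ∈ conditioning set.
  P8: blocked at fork node StoreType ∈ conditioning set.
{PriceTier, StoreType} contains no descendant of WebVisits and blocks every backdoor path.
Every element of {PriceTier, StoreType} is needed (dropping PriceTier leaves P4 open; dropping StoreType leaves P7 open), so no proper subset is valid.
Among all size-2 subsets of the eligible variables, only {PriceTier, StoreType} blocks every backdoor path, so it is the unique smallest valid adjustment set.

{PriceTier, StoreType}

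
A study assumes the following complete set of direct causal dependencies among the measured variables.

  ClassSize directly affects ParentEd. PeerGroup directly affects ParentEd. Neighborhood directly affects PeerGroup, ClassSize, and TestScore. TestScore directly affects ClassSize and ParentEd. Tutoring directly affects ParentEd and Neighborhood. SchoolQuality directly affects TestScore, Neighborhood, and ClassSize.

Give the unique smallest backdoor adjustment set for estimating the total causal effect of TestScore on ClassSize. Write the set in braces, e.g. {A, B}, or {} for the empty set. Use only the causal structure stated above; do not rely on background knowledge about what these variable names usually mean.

{Neighborhood, SchoolQuality}

Variables eligible for adjustment (non-descendants of TestScore, excluding TestScore and ClassSize): {Neighborhood, PeerGroup, SchoolQuality, Tutoring}.
Backdoor paths from TestScore to ClassSize:
  P1: TestScore <- SchoolQuality -> Neighborhood <- Tutoring -> ParentEd <- ClassSize
  P2: TestScore <- SchoolQuality -> Neighborhood -> PeerGroup -> ParentEd <- ClassSize
  P3: TestScore <- SchoolQuality -> Neighborhood -> ClassSize
  P4: TestScore <- SchoolQuality -> ClassSize
  P5: TestScore <- Neighborhood <- SchoolQuality -> ClassSize
  P6: TestScore <- Neighborhood <- Tutoring -> ParentEd <- ClassSize
  P7: TestScore <- Neighborhood -> PeerGroup -> ParentEd <- ClassSize
  P8: TestScore <- Neighborhood -> ClassSize
The empty set is not sufficient: P3 (TestScore <- SchoolQuality -> Neighborhood -> ClassSize) has no collider blocking it and no conditioned non-collider, so it is open.
Try {Neighborhood, SchoolQuality}:
  P1: blocked at fork node SchoolQuality ∈ conditioning set.
  P2: blocked at fork node SchoolQuality ∈ conditioning set.
  P3: blocked at fork node SchoolQuality ∈ conditioning set.
  P4: blocked at fork node SchoolQuality ∈ conditioning set.
  P5: blocked at chain node Neighborhood ∈ conditioning set.
  P6: blocked at chain node Neighborhood ∈ conditioning set.
  P7: blocked at fork node Neighborhood ∈ conditioning set.
  P8: blocked at fork node Neighborhood ∈ conditioning set.
{Neighborhood, SchoolQuality} contains no descendant of TestScore and blocks every backdoor path.
Every element of {Neighborhood, SchoolQuality} is needed (dropping Neighborhood leaves P8 open; dropping SchoolQuality leaves P4 open), so no proper subset is valid.
Among all size-2 subsets of the eligible variables, only {Neighborhood, SchoolQuality} blocks every backdoor path, so it is the unique smallest valid adjustment set.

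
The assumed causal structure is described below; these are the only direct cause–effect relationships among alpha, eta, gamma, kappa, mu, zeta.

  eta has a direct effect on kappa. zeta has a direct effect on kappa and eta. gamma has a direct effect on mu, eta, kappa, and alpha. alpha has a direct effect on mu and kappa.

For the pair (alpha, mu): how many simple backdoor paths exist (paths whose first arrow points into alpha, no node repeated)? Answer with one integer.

A backdoor path from alpha to mu is any simple undirected path whose first edge points into alpha (i.e. leaves alpha via a parent).
Parents of alpha: {gamma}.
Enumerating:
  P1: alpha <- gamma -> mu
That exhausts the simple backdoor paths. Count: 1.

1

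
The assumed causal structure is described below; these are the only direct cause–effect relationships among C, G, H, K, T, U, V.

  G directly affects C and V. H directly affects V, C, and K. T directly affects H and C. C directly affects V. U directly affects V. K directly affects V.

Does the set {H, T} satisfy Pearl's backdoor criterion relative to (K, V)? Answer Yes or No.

Backdoor paths from K to V (paths whose first edge points into K):
  P1: K <- H <- T -> C <- G -> V
  P2: K <- H <- T -> C -> V
  P3: K <- H -> C <- G -> V
  P4: K <- H -> C -> V
  P5: K <- H -> V
Condition 1 (no descendant of K in the set): holds — descendants of K are {V}; none are in {H, T}.
Condition 2 (every backdoor path blocked by {H, T}):
  P1: blocked at chain node H ∈ conditioning set.
  P2: blocked at chain node H ∈ conditioning set.
  P3: blocked at fork node H ∈ conditioning set.
  P4: blocked at fork node H ∈ conditioning set.
  P5: blocked at fork node H ∈ conditioning set.
{H, T} satisfies the backdoor criterion.

Yes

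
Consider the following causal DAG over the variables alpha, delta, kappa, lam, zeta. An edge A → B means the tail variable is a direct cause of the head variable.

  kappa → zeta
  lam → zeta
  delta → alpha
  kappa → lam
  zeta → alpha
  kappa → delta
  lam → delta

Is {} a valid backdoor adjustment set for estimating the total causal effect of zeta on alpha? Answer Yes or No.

No

Backdoor paths from zeta to alpha (paths whose first edge points into zeta):
  P1: zeta <- kappa -> lam -> delta -> alpha
  P2: zeta <- kappa -> delta -> alpha
  P3: zeta <- lam <- kappa -> delta -> alpha
  P4: zeta <- lam -> delta -> alpha
Condition 1 (no descendant of zeta in the set): holds — descendants of zeta are {alpha}; none are in {}.
Condition 2 (every backdoor path blocked by {}):
  P1: open — no interior node is in the conditioning set.
  P2: open — no interior node is in the conditioning set.
  P3: open — no interior node is in the conditioning set.
  P4: open — no interior node is in the conditioning set.
{} does not satisfy the backdoor criterion.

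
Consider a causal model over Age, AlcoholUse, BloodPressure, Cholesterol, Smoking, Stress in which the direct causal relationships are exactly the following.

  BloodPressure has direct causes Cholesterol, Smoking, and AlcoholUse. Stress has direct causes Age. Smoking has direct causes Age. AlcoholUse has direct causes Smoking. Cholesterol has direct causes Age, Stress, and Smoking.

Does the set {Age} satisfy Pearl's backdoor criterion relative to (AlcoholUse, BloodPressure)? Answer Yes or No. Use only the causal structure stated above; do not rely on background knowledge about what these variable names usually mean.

Backdoor paths from AlcoholUse to BloodPressure (paths whose first edge points into AlcoholUse):
  P1: AlcoholUse <- Smoking <- Age -> Stress -> Cholesterol -> BloodPressure
  P2: AlcoholUse <- Smoking <- Age -> Cholesterol -> BloodPressure
  P3: AlcoholUse <- Smoking -> Cholesterol -> BloodPressure
  P4: AlcoholUse <- Smoking -> BloodPressure
Condition 1 (no descendant of AlcoholUse in the set): holds — descendants of AlcoholUse are {BloodPressure}; none are in {Age}.
Condition 2 (every backdoor path blocked by {Age}):
  P1: blocked at fork node Age ∈ conditioning set.
  P2: blocked at fork node Age ∈ conditioning set.
  P3: open — no interior node is in the conditioning set.
  P4: open — no interior node is in the conditioning set.
{Age} does not satisfy the backdoor criterion.

No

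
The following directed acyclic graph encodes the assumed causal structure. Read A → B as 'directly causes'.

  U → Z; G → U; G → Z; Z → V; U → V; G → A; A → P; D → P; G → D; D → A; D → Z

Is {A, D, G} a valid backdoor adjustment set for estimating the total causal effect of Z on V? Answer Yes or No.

No

Backdoor paths from Z to V (paths whose first edge points into Z):
  P1: Z <- G -> U -> V
  P2: Z <- D <- G -> U -> V
  P3: Z <- D -> A <- G -> U -> V
  P4: Z <- D -> P <- A <- G -> U -> V
  P5: Z <- U -> V
Condition 1 (no descendant of Z in the set): holds — descendants of Z are {V}; none are in {A, D, G}.
Condition 2 (every backdoor path blocked by {A, D, G}):
  P1: blocked at fork node G ∈ conditioning set.
  P2: blocked at chain node D ∈ conditioning set.
  P3: blocked at fork node D ∈ conditioning set.
  P4: blocked at fork node D ∈ conditioning set.
  P5: open — no interior node is in the conditioning set.
{A, D, G} does not satisfy the backdoor criterion.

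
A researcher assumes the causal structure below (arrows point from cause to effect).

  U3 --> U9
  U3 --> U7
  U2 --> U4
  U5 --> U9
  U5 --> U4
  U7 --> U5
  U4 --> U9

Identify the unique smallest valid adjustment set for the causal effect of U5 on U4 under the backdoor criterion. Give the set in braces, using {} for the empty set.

{}

Variables eligible for adjustment (non-descendants of U5, excluding U5 and U4): {U2, U3, U7}.
Backdoor paths from U5 to U4:
  P1: U5 <- U7 <- U3 -> U9 <- U4
Each backdoor path contains an unconditioned collider, so every path is already blocked with the empty conditioning set:
  P1: blocked at collider U9 (neither it nor any descendant is in the conditioning set).
The empty set is therefore the unique smallest valid set.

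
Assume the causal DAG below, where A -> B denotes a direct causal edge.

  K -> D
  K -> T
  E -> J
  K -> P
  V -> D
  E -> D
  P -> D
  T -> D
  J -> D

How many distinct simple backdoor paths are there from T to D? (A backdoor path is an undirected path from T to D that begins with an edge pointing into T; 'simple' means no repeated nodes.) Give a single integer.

A backdoor path from T to D is any simple undirected path whose first edge points into T (i.e. leaves T via a parent).
Parents of T: {K}.
Enumerating:
  P1: T <- K -> P -> D
  P2: T <- K -> D
That exhausts the simple backdoor paths. Count: 2.

2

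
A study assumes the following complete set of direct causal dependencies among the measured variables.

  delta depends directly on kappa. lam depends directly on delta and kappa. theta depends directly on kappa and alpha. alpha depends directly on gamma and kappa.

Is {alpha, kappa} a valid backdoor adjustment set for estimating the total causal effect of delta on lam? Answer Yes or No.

Yes

Backdoor paths from delta to lam (paths whose first edge points into delta):
  P1: delta <- kappa -> lam
Condition 1 (no descendant of delta in the set): holds — descendants of delta are {lam}; none are in {alpha, kappa}.
Condition 2 (every backdoor path blocked by {alpha, kappa}):
  P1: blocked at fork node kappa ∈ conditioning set.
{alpha, kappa} satisfies the backdoor criterion.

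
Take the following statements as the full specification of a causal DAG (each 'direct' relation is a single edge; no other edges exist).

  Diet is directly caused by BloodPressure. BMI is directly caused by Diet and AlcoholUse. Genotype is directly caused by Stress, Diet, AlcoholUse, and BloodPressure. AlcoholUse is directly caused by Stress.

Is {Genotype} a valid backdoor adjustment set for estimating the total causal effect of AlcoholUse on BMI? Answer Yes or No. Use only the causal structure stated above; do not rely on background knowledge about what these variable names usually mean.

Backdoor paths from AlcoholUse to BMI (paths whose first edge points into AlcoholUse):
  P1: AlcoholUse <- Stress -> Genotype <- BloodPressure -> Diet -> BMI
  P2: AlcoholUse <- Stress -> Genotype <- Diet -> BMI
Condition 1 (no descendant of AlcoholUse in the set): FAILS — Genotype is a descendant of AlcoholUse.
Condition 2 (every backdoor path blocked by {Genotype}):
  P1: open — collider(s) Genotype are conditioned on (or have a conditioned descendant) and no non-collider on the path is in the set.
  P2: open — collider(s) Genotype are conditioned on (or have a conditioned descendant) and no non-collider on the path is in the set.
{Genotype} does not satisfy the backdoor criterion.

No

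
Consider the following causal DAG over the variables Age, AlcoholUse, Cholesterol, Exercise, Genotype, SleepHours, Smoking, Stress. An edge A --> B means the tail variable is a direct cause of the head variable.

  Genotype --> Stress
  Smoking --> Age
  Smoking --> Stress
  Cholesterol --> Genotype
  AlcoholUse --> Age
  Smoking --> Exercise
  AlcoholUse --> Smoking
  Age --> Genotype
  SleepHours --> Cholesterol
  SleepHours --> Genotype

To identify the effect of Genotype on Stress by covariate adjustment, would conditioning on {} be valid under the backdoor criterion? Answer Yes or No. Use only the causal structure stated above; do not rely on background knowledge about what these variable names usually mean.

No

Backdoor paths from Genotype to Stress (paths whose first edge points into Genotype):
  P1: Genotype <- Age <- AlcoholUse -> Smoking -> Stress
  P2: Genotype <- Age <- Smoking -> Stress
Condition 1 (no descendant of Genotype in the set): holds — descendants of Genotype are {Stress}; none are in {}.
Condition 2 (every backdoor path blocked by {}):
  P1: open — no interior node is in the conditioning set.
  P2: open — no interior node is in the conditioning set.
{} does not satisfy the backdoor criterion.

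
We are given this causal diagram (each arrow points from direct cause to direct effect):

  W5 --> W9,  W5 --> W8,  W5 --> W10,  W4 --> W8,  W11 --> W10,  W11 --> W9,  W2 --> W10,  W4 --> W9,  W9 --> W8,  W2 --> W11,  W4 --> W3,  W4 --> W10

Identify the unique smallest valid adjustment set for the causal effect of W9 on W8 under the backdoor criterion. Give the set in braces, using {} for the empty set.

{W4, W5}

Variables eligible for adjustment (non-descendants of W9, excluding W9 and W8): {W10, W11, W2, W3, W4, W5}.
Backdoor paths from W9 to W8:
  P1: W9 <- W5 -> W10 <- W4 -> W8
  P2: W9 <- W5 -> W8
  P3: W9 <- W4 -> W10 <- W5 -> W8
  P4: W9 <- W4 -> W8
  P5: W9 <- W11 <- W2 -> W10 <- W5 -> W8
  P6: W9 <- W11 <- W2 -> W10 <- W4 -> W8
  P7: W9 <- W11 -> W10 <- W5 -> W8
  P8: W9 <- W11 -> W10 <- W4 -> W8
The empty set is not sufficient: P2 (W9 <- W5 -> W8) has no collider blocking it and no conditioned non-collider, so it is open.
Try {W4, W5}:
  P1: blocked at fork node W5 ∈ conditioning set.
  P2: blocked at fork node W5 ∈ conditioning set.
  P3: blocked at fork node W4 ∈ conditioning set.
  P4: blocked at fork node W4 ∈ conditioning set.
  P5: blocked at collider W10 (neither it nor any descendant is in the conditioning set).
  P6: blocked at collider W10 (neither it nor any descendant is in the conditioning set).
  P7: blocked at collider W10 (neither it nor any descendant is in the conditioning set).
  P8: blocked at collider W10 (neither it nor any descendant is in the conditioning set).
{W4, W5} contains no descendant of W9 and blocks every backdoor path.
Every element of {W4, W5} is needed (dropping W4 leaves P4 open; dropping W5 leaves P2 open), so no proper subset is valid.
Among all size-2 subsets of the eligible variables, only {W4, W5} blocks every backdoor path, so it is the unique smallest valid adjustment set.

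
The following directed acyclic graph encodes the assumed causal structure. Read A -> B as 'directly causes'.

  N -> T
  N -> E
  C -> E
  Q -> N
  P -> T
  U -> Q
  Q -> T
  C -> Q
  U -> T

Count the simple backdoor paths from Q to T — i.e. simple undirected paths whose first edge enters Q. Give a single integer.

2

A backdoor path from Q to T is any simple undirected path whose first edge points into Q (i.e. leaves Q via a parent).
Parents of Q: {C, U}.
Enumerating:
  P1: Q <- C -> E <- N -> T
  P2: Q <- U -> T
That exhausts the simple backdoor paths. Count: 2.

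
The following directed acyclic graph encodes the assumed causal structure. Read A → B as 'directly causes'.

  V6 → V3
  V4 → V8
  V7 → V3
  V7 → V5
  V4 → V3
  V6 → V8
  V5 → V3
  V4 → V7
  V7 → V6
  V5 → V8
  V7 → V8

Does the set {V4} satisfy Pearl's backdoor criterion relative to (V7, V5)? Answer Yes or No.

Yes

Backdoor paths from V7 to V5 (paths whose first edge points into V7):
  P1: V7 <- V4 -> V8 <- V5
  P2: V7 <- V4 -> V8 <- V6 -> V3 <- V5
  P3: V7 <- V4 -> V3 <- V5
  P4: V7 <- V4 -> V3 <- V6 -> V8 <- V5
Condition 1 (no descendant of V7 in the set): holds — descendants of V7 are {V3, V5, V6, V8}; none are in {V4}.
Condition 2 (every backdoor path blocked by {V4}):
  P1: blocked at fork node V4 ∈ conditioning set.
  P2: blocked at fork node V4 ∈ conditioning set.
  P3: blocked at fork node V4 ∈ conditioning set.
  P4: blocked at fork node V4 ∈ conditioning set.
{V4} satisfies the backdoor criterion.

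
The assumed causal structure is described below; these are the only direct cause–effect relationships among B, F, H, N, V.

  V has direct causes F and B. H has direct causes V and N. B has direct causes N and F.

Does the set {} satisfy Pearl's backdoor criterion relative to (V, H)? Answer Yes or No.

No

Backdoor paths from V to H (paths whose first edge points into V):
  P1: V <- F -> B <- N -> H
  P2: V <- B <- N -> H
Condition 1 (no descendant of V in the set): holds — descendants of V are {H}; none are in {}.
Condition 2 (every backdoor path blocked by {}):
  P1: blocked at collider B (neither it nor any descendant is in the conditioning set).
  P2: open — no interior node is in the conditioning set.
{} does not satisfy the backdoor criterion.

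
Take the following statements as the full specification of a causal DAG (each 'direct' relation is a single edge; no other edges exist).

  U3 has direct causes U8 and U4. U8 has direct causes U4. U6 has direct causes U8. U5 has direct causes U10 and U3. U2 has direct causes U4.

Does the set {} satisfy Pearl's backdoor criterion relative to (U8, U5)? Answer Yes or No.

No

Backdoor paths from U8 to U5 (paths whose first edge points into U8):
  P1: U8 <- U4 -> U3 -> U5
Condition 1 (no descendant of U8 in the set): holds — descendants of U8 are {U3, U5, U6}; none are in {}.
Condition 2 (every backdoor path blocked by {}):
  P1: open — no interior node is in the conditioning set.
{} does not satisfy the backdoor criterion.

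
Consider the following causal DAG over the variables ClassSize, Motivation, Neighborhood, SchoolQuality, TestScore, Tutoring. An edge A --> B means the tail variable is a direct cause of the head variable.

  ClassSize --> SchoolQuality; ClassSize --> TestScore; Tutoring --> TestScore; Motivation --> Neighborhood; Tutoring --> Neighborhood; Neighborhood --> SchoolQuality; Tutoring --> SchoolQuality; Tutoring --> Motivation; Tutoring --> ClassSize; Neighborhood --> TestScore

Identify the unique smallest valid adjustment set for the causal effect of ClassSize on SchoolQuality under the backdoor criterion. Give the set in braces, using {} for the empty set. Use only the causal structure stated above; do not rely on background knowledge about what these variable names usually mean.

Variables eligible for adjustment (non-descendants of ClassSize, excluding ClassSize and SchoolQuality): {Motivation, Neighborhood, Tutoring}.
Backdoor paths from ClassSize to SchoolQuality:
  P1: ClassSize <- Tutoring -> Motivation -> Neighborhood -> SchoolQuality
  P2: ClassSize <- Tutoring -> Neighborhood -> SchoolQuality
  P3: ClassSize <- Tutoring -> SchoolQuality
  P4: ClassSize <- Tutoring -> TestScore <- Neighborhood -> SchoolQuality
The empty set is not sufficient: P1 (ClassSize <- Tutoring -> Motivation -> Neighborhood -> SchoolQuality) has no collider blocking it and no conditioned non-collider, so it is open.
Try {Tutoring}:
  P1: blocked at fork node Tutoring ∈ conditioning set.
  P2: blocked at fork node Tutoring ∈ conditioning set.
  P3: blocked at fork node Tutoring ∈ conditioning set.
  P4: blocked at fork node Tutoring ∈ conditioning set.
{Tutoring} contains no descendant of ClassSize and blocks every backdoor path.
No other singleton works — e.g. {Motivation} leaves P2 open — so {Tutoring} is the unique smallest valid adjustment set.

{Tutoring}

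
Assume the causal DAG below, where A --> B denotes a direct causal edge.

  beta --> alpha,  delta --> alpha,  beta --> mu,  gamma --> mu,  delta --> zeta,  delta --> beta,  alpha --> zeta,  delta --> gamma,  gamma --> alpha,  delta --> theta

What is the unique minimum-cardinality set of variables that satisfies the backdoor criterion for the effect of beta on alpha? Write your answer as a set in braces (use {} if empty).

Variables eligible for adjustment (non-descendants of beta, excluding beta and alpha): {delta, gamma, theta}.
Backdoor paths from beta to alpha:
  P1: beta <- delta -> gamma -> alpha
  P2: beta <- delta -> alpha
  P3: beta <- delta -> zeta <- alpha
The empty set is not sufficient: P1 (beta <- delta -> gamma -> alpha) has no collider blocking it and no conditioned non-collider, so it is open.
Try {delta}:
  P1: blocked at fork node delta ∈ conditioning set.
  P2: blocked at fork node delta ∈ conditioning set.
  P3: blocked at fork node delta ∈ conditioning set.
{delta} contains no descendant of beta and blocks every backdoor path.
No other singleton works — e.g. {gamma} leaves P2 open — so {delta} is the unique smallest valid adjustment set.

{delta}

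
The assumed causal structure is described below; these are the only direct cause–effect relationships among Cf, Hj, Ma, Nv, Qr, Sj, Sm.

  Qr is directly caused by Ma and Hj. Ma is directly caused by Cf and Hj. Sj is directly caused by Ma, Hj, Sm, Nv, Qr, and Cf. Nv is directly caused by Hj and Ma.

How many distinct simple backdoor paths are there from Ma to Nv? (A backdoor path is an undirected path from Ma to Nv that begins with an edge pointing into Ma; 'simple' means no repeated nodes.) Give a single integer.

6

A backdoor path from Ma to Nv is any simple undirected path whose first edge points into Ma (i.e. leaves Ma via a parent).
Parents of Ma: {Cf, Hj}.
Enumerating:
  P1: Ma <- Cf -> Sj <- Hj -> Nv
  P2: Ma <- Cf -> Sj <- Nv
  P3: Ma <- Cf -> Sj <- Qr <- Hj -> Nv
  P4: Ma <- Hj -> Nv
  P5: Ma <- Hj -> Qr -> Sj <- Nv
  P6: Ma <- Hj -> Sj <- Nv
That exhausts the simple backdoor paths. Count: 6.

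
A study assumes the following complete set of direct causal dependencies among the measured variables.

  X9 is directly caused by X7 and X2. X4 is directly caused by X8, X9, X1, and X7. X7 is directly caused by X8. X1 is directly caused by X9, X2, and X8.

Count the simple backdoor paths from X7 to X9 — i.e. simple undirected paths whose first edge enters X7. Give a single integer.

A backdoor path from X7 to X9 is any simple undirected path whose first edge points into X7 (i.e. leaves X7 via a parent).
Parents of X7: {X8}.
Enumerating:
  P1: X7 <- X8 -> X1 <- X2 -> X9
  P2: X7 <- X8 -> X1 <- X9
  P3: X7 <- X8 -> X1 -> X4 <- X9
  P4: X7 <- X8 -> X4 <- X9
  P5: X7 <- X8 -> X4 <- X1 <- X2 -> X9
  P6: X7 <- X8 -> X4 <- X1 <- X9
That exhausts the simple backdoor paths. Count: 6.

6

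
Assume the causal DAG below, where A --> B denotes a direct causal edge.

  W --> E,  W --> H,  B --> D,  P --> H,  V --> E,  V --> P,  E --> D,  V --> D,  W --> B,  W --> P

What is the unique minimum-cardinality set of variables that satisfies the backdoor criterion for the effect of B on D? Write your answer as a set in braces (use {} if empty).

Variables eligible for adjustment (non-descendants of B, excluding B and D): {E, H, P, V, W}.
Backdoor paths from B to D:
  P1: B <- W -> P <- V -> E -> D
  P2: B <- W -> P <- V -> D
  P3: B <- W -> E <- V -> D
  P4: B <- W -> E -> D
  P5: B <- W -> H <- P <- V -> E -> D
  P6: B <- W -> H <- P <- V -> D
The empty set is not sufficient: P4 (B <- W -> E -> D) has no collider blocking it and no conditioned non-collider, so it is open.
Try {W}:
  P1: blocked at fork node W ∈ conditioning set.
  P2: blocked at fork node W ∈ conditioning set.
  P3: blocked at fork node W ∈ conditioning set.
  P4: blocked at fork node W ∈ conditioning set.
  P5: blocked at fork node W ∈ conditioning set.
  P6: blocked at fork node W ∈ conditioning set.
{W} contains no descendant of B and blocks every backdoor path.
No other singleton works — e.g. {V} leaves P4 open — so {W} is the unique smallest valid adjustment set.

{W}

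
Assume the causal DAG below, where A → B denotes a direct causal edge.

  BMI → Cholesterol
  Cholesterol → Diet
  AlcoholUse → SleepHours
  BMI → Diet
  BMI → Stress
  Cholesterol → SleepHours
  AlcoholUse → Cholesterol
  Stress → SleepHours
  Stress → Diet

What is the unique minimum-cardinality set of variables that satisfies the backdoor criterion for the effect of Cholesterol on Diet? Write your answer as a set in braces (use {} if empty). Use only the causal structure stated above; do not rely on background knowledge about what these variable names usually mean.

{BMI}

Variables eligible for adjustment (non-descendants of Cholesterol, excluding Cholesterol and Diet): {AlcoholUse, BMI, Stress}.
Backdoor paths from Cholesterol to Diet:
  P1: Cholesterol <- AlcoholUse -> SleepHours <- Stress <- BMI -> Diet
  P2: Cholesterol <- AlcoholUse -> SleepHours <- Stress -> Diet
  P3: Cholesterol <- BMI -> Stress -> Diet
  P4: Cholesterol <- BMI -> Diet
The empty set is not sufficient: P3 (Cholesterol <- BMI -> Stress -> Diet) has no collider blocking it and no conditioned non-collider, so it is open.
Try {BMI}:
  P1: blocked at collider SleepHours (neither it nor any descendant is in the conditioning set).
  P2: blocked at collider SleepHours (neither it nor any descendant is in the conditioning set).
  P3: blocked at fork node BMI ∈ conditioning set.
  P4: blocked at fork node BMI ∈ conditioning set.
{BMI} contains no descendant of Cholesterol and blocks every backdoor path.
No other singleton works — e.g. {AlcoholUse} leaves P3 open — so {BMI} is the unique smallest valid adjustment set.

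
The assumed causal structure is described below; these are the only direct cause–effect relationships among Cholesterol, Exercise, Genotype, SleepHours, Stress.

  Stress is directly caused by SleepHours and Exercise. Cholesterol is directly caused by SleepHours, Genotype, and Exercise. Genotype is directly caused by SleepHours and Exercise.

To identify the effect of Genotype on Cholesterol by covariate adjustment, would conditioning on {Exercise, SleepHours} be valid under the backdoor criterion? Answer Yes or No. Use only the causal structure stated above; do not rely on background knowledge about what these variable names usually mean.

Backdoor paths from Genotype to Cholesterol (paths whose first edge points into Genotype):
  P1: Genotype <- Exercise -> Stress <- SleepHours -> Cholesterol
  P2: Genotype <- Exercise -> Cholesterol
  P3: Genotype <- SleepHours -> Stress <- Exercise -> Cholesterol
  P4: Genotype <- SleepHours -> Cholesterol
Condition 1 (no descendant of Genotype in the set): holds — descendants of Genotype are {Cholesterol}; none are in {Exercise, SleepHours}.
Condition 2 (every backdoor path blocked by {Exercise, SleepHours}):
  P1: blocked at fork node Exercise ∈ conditioning set.
  P2: blocked at fork node Exercise ∈ conditioning set.
  P3: blocked at fork node SleepHours ∈ conditioning set.
  P4: blocked at fork node SleepHours ∈ conditioning set.
{Exercise, SleepHours} satisfies the backdoor criterion.

Yes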